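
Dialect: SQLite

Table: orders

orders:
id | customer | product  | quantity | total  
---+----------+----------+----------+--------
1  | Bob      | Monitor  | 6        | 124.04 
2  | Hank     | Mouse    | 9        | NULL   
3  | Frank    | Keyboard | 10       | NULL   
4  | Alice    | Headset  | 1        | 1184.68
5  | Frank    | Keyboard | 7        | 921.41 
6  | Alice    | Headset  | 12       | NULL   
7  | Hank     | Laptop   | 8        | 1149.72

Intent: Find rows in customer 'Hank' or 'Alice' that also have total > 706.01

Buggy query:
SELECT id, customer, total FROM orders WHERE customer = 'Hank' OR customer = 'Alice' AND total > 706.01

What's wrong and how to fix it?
Bug: Without parentheses, AND is evaluated before OR, so the total filter only applies to the 'Alice' branch

Fix: Group the OR with parentheses (or use IN), then AND the threshold

Corrected query:
SELECT id, customer, total FROM orders WHERE (customer = 'Hank' OR customer = 'Alice') AND total > 706.01

Result:
id | customer | total  
---+----------+--------
4  | Alice    | 1184.68
7  | Hank     | 1149.72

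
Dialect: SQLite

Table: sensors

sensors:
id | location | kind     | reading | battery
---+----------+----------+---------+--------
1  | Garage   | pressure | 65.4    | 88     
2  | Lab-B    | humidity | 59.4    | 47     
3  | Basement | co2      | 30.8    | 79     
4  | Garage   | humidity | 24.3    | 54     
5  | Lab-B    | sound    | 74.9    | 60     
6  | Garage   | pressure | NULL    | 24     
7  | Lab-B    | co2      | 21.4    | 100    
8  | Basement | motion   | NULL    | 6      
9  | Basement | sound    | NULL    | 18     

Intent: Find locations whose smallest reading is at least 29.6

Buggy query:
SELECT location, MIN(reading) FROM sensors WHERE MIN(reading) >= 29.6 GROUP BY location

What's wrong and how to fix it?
Bug: MIN() in WHERE is a misuse of aggregate

Fix: Replace WHERE with HAVING after the GROUP BY

Corrected query:
SELECT location, MIN(reading) FROM sensors GROUP BY location HAVING MIN(reading) >= 29.6

Result:
location | MIN(reading)
---------+-------------
Basement | 30.8        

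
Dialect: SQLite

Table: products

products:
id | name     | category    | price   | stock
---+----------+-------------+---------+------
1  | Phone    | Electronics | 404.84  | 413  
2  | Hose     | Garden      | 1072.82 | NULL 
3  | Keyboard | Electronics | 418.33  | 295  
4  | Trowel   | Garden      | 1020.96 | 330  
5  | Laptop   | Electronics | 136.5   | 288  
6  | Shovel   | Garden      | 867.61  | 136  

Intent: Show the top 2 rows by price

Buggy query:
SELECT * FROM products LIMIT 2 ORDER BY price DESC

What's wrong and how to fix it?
Bug: ORDER BY cannot follow LIMIT; LIMIT is the final clause

Fix: Sort with ORDER BY, then apply LIMIT

Corrected query:
SELECT * FROM products ORDER BY price DESC LIMIT 2

Result:
id | name   | category | price   | stock
---+--------+----------+---------+------
2  | Hose   | Garden   | 1072.82 | NULL 
4  | Trowel | Garden   | 1020.96 | 330  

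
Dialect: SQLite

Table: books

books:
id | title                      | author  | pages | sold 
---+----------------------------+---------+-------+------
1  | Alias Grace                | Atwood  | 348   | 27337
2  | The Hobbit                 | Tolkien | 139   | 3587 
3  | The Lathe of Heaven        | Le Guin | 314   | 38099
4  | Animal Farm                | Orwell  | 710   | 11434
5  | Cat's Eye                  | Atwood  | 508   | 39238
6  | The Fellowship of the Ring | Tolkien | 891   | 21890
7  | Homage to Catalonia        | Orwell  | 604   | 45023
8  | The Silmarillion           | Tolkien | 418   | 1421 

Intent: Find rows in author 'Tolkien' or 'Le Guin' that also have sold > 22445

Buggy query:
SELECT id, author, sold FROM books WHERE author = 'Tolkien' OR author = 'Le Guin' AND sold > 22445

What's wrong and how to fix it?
Bug: Without parentheses, AND is evaluated before OR, so the sold filter only applies to the 'Le Guin' branch

Fix: Add parentheses around the OR so the AND applies to both alternatives

Corrected query:
SELECT id, author, sold FROM books WHERE (author = 'Tolkien' OR author = 'Le Guin') AND sold > 22445

Result:
id | author  | sold 
---+---------+------
3  | Le Guin | 38099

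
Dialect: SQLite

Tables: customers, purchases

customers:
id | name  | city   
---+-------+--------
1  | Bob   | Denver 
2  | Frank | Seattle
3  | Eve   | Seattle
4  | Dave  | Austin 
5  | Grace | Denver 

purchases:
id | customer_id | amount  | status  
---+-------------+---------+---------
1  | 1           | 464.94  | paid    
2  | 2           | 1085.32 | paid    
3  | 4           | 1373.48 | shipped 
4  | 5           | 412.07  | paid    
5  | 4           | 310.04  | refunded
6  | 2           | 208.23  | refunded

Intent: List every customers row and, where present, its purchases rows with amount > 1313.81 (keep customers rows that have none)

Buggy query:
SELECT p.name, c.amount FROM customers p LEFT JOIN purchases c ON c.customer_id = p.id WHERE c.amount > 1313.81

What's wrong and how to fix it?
Bug: Filtering c.amount in WHERE discards the NULL rows produced by LEFT JOIN, turning it into an inner join

Fix: Put 'c.amount > 1313.81' in the JOIN's ON clause instead of WHERE

Corrected query:
SELECT p.name, c.amount FROM customers p LEFT JOIN purchases c ON c.customer_id = p.id AND c.amount > 1313.81

Result:
name  | amount 
------+--------
Bob   | NULL   
Frank | NULL   
Eve   | NULL   
Dave  | 1373.48
Grace | NULL   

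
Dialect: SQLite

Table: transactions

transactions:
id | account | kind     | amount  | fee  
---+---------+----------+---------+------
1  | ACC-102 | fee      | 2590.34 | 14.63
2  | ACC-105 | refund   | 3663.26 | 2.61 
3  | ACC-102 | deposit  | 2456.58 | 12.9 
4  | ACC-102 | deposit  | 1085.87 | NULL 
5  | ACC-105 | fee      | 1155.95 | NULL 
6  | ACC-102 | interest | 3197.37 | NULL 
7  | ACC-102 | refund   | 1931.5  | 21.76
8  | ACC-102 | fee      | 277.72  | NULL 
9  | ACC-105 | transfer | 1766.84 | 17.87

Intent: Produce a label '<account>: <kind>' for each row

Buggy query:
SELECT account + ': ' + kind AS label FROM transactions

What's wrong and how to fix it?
Bug: '+' is numeric addition; on text columns SQLite converts them to 0 instead of concatenating

Fix: Use the || operator for string concatenation

Corrected query:
SELECT account || ': ' || kind AS label FROM transactions

Result:
label            
-----------------
ACC-102: fee     
ACC-105: refund  
ACC-102: deposit 
ACC-102: deposit 
ACC-105: fee     
ACC-102: interest
ACC-102: refund  
ACC-102: fee     
ACC-105: transfer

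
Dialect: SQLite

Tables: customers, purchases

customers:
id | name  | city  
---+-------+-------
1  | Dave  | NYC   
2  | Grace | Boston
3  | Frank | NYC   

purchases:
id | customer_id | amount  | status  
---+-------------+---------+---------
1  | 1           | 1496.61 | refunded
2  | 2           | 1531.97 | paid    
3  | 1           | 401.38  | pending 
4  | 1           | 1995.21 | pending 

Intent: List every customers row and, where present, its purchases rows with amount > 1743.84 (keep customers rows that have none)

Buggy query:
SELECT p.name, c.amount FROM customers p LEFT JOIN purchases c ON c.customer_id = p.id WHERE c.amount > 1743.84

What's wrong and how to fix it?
Bug: Filtering c.amount in WHERE discards the NULL rows produced by LEFT JOIN, turning it into an inner join

Fix: Move the right-table condition into the ON clause so unmatched parents are kept

Corrected query:
SELECT p.name, c.amount FROM customers p LEFT JOIN purchases c ON c.customer_id = p.id AND c.amount > 1743.84

Result:
name  | amount 
------+--------
Dave  | 1995.21
Grace | NULL   
Frank | NULL   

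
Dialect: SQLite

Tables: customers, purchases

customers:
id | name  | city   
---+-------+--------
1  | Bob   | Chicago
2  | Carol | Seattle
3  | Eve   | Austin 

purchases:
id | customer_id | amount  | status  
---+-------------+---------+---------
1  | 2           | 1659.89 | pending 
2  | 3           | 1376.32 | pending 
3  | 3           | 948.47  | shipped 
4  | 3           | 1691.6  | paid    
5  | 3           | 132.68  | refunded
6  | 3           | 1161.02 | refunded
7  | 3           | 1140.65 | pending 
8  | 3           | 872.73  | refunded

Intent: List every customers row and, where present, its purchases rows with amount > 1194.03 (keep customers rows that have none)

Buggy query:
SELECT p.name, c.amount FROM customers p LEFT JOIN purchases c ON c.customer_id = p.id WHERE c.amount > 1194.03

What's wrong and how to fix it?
Bug: Filtering c.amount in WHERE discards the NULL rows produced by LEFT JOIN, turning it into an inner join

Fix: Move the right-table condition into the ON clause so unmatched parents are kept

Corrected query:
SELECT p.name, c.amount FROM customers p LEFT JOIN purchases c ON c.customer_id = p.id AND c.amount > 1194.03

Result:
name  | amount 
------+--------
Bob   | NULL   
Carol | 1659.89
Eve   | 1376.32
Eve   | 1691.6 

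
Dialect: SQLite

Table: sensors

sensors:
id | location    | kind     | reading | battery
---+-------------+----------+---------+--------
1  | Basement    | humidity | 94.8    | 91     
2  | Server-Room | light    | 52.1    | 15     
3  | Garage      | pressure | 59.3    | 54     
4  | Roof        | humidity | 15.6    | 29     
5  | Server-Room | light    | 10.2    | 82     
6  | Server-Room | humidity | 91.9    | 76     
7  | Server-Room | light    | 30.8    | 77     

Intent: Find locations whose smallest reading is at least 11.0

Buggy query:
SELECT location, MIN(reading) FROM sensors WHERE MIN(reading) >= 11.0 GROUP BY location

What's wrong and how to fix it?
Bug: MIN() in WHERE is a misuse of aggregate

Fix: Replace WHERE with HAVING after the GROUP BY

Corrected query:
SELECT location, MIN(reading) FROM sensors GROUP BY location HAVING MIN(reading) >= 11.0

Result:
location | MIN(reading)
---------+-------------
Basement | 94.8        
Garage   | 59.3        
Roof     | 15.6        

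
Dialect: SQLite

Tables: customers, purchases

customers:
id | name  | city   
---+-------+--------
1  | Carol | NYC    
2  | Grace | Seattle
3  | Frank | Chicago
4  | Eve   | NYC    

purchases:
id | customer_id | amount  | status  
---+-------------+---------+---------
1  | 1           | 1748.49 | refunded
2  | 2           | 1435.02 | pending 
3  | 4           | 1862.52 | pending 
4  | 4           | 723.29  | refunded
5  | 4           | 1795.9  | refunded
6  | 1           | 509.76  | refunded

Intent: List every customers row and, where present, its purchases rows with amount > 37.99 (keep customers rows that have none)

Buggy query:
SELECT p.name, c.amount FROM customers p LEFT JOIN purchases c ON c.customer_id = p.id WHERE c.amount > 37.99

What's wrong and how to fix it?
Bug: A WHERE condition on the right-hand table after LEFT JOIN drops unmatched parents

Fix: Put 'c.amount > 37.99' in the JOIN's ON clause instead of WHERE

Corrected query:
SELECT p.name, c.amount FROM customers p LEFT JOIN purchases c ON c.customer_id = p.id AND c.amount > 37.99

Result:
name  | amount 
------+--------
Carol | 509.76 
Carol | 1748.49
Grace | 1435.02
Frank | NULL   
Eve   | 723.29 
Eve   | 1795.9 
Eve   | 1862.52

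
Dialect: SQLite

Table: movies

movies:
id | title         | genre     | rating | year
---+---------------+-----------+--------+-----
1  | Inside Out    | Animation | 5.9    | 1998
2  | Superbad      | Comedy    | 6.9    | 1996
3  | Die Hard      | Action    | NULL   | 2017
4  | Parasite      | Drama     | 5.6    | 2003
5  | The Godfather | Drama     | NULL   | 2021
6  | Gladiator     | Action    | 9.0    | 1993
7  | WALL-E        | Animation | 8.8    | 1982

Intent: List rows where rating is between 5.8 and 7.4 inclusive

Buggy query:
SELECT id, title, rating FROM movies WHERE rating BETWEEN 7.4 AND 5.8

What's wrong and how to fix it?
Bug: BETWEEN expects the lower bound first; with 7.4 AND 5.8 the range is empty

Fix: Write BETWEEN 5.8 AND 7.4

Corrected query:
SELECT id, title, rating FROM movies WHERE rating BETWEEN 5.8 AND 7.4

Result:
id | title      | rating
---+------------+-------
1  | Inside Out | 5.9   
2  | Superbad   | 6.9   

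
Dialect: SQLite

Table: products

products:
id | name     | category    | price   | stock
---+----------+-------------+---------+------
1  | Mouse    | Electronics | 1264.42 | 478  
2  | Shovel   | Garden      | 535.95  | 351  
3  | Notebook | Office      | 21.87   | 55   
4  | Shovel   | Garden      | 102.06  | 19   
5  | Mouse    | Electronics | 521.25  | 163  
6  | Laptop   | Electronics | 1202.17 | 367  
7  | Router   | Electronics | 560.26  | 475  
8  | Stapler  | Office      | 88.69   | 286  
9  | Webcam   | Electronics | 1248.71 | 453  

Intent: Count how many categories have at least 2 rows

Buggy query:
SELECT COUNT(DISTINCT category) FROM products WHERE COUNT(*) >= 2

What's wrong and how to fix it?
Bug: WHERE filters individual rows, not groups, so a group-level COUNT is invalid there

Fix: Group first with HAVING COUNT(*) >= 2, then COUNT the resulting groups

Corrected query:
SELECT COUNT(*) FROM (SELECT category FROM products GROUP BY category HAVING COUNT(*) >= 2)

Result:
COUNT(*)
--------
3       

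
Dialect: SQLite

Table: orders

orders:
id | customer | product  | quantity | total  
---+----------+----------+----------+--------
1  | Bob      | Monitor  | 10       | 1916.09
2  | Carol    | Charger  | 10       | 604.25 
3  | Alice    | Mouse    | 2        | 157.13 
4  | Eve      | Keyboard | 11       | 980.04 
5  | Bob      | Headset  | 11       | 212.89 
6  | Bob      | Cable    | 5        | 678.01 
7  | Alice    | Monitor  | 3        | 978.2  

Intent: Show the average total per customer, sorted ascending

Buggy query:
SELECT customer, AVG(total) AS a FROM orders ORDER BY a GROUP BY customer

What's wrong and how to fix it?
Bug: ORDER BY appears before GROUP BY; SQL clause order requires GROUP BY first

Fix: Reorder: SELECT … FROM … GROUP BY … ORDER BY …

Corrected query:
SELECT customer, AVG(total) AS a FROM orders GROUP BY customer ORDER BY a

Result:
customer | a         
---------+-----------
Alice    | 567.665   
Carol    | 604.25    
Bob      | 935.663333
Eve      | 980.04    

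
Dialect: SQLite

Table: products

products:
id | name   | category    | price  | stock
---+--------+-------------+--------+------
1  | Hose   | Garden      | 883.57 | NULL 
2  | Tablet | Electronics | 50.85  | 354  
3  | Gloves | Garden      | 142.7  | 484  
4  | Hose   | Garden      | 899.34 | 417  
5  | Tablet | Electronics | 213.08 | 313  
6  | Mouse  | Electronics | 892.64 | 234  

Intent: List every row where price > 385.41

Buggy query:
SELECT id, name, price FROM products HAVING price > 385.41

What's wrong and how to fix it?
Bug: HAVING filters the output of aggregation, but this query has no GROUP BY and no aggregate functions, so SQLite rejects it (HAVING clause on a non-aggregate query); the condition here is per row

Fix: Use WHERE for row-level filtering

Corrected query:
SELECT id, name, price FROM products WHERE price > 385.41

Result:
id | name  | price 
---+-------+-------
1  | Hose  | 883.57
4  | Hose  | 899.34
6  | Mouse | 892.64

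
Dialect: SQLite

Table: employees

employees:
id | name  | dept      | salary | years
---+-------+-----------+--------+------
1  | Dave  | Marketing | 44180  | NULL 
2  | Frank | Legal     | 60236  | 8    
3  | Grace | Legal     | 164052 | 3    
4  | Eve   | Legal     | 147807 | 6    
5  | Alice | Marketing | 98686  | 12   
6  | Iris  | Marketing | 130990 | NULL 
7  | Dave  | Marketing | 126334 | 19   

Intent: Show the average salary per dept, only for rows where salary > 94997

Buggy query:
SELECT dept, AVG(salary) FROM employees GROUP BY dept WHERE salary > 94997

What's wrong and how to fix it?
Bug: WHERE cannot follow GROUP BY

Fix: Place WHERE between FROM and GROUP BY

Corrected query:
SELECT dept, AVG(salary) FROM employees WHERE salary > 94997 GROUP BY dept

Result:
dept      | AVG(salary)
----------+------------
Legal     | 155929.5   
Marketing | 118670     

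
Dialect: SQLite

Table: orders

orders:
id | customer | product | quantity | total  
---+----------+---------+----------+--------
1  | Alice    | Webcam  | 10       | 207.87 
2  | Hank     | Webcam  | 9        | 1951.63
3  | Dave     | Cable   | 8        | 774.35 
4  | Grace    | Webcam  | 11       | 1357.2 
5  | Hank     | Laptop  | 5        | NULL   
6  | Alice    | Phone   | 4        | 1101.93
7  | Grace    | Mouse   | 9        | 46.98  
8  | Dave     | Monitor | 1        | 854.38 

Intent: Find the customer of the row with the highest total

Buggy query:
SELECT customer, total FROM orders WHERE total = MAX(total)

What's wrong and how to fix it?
Bug: WHERE is evaluated per row; an aggregate over the whole table isn't defined there

Fix: Use a subquery: WHERE total = (SELECT MAX(total) FROM orders)

Corrected query:
SELECT customer, total FROM orders WHERE total = (SELECT MAX(total) FROM orders)

Result:
customer | total  
---------+--------
Hank     | 1951.63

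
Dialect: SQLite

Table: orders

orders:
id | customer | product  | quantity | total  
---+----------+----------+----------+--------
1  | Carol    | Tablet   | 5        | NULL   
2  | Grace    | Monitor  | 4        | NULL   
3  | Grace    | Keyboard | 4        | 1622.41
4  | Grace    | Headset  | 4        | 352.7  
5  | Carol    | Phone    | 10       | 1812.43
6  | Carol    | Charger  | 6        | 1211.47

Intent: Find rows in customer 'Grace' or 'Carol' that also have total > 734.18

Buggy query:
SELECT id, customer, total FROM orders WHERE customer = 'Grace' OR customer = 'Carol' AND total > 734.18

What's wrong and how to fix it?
Bug: Without parentheses, AND is evaluated before OR, so the total filter only applies to the 'Carol' branch

Fix: Add parentheses around the OR so the AND applies to both alternatives

Corrected query:
SELECT id, customer, total FROM orders WHERE (customer = 'Grace' OR customer = 'Carol') AND total > 734.18

Result:
id | customer | total  
---+----------+--------
3  | Grace    | 1622.41
5  | Carol    | 1812.43
6  | Carol    | 1211.47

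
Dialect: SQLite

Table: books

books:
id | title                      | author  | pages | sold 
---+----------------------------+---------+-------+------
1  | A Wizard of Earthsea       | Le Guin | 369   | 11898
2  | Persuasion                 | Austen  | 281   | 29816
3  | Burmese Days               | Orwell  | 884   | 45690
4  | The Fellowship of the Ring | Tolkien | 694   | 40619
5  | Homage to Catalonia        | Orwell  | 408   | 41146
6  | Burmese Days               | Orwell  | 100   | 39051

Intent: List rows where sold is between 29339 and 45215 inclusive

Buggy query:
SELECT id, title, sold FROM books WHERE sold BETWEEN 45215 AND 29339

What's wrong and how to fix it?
Bug: The bounds are reversed; BETWEEN a AND b requires a <= b to match anything

Fix: Write BETWEEN 29339 AND 45215

Corrected query:
SELECT id, title, sold FROM books WHERE sold BETWEEN 29339 AND 45215

Result:
id | title                      | sold 
---+----------------------------+------
2  | Persuasion                 | 29816
4  | The Fellowship of the Ring | 40619
5  | Homage to Catalonia        | 41146
6  | Burmese Days               | 39051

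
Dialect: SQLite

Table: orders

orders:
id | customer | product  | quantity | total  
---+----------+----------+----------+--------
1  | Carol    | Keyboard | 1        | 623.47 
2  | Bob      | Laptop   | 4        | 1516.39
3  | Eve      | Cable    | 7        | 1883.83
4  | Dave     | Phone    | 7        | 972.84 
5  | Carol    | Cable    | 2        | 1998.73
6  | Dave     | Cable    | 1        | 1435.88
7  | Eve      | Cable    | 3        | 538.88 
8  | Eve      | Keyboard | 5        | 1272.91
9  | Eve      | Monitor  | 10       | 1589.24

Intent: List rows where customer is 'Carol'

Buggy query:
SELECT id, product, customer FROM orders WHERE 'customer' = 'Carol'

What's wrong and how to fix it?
Bug: Single quotes denote string literals in SQL; the column name is being compared as a constant string

Fix: Remove the quotes around the column name (or use double quotes for an identifier)

Corrected query:
SELECT id, product, customer FROM orders WHERE customer = 'Carol'

Result:
id | product  | customer
---+----------+---------
1  | Keyboard | Carol   
5  | Cable    | Carol   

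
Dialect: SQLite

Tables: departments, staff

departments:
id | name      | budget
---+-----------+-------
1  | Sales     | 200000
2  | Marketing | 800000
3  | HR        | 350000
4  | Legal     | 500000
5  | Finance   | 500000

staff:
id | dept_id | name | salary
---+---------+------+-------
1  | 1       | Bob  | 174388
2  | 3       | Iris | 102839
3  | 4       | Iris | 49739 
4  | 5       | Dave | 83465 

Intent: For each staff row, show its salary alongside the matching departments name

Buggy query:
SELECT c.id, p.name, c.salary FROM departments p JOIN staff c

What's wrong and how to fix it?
Bug: JOIN with no ON clause produces a cartesian product; every staff row pairs with every departments row

Fix: Add ON c.dept_id = p.id to the JOIN

Corrected query:
SELECT c.id, p.name, c.salary FROM departments p JOIN staff c ON c.dept_id = p.id

Result:
id | name    | salary
---+---------+-------
1  | Sales   | 174388
2  | HR      | 102839
3  | Legal   | 49739 
4  | Finance | 83465 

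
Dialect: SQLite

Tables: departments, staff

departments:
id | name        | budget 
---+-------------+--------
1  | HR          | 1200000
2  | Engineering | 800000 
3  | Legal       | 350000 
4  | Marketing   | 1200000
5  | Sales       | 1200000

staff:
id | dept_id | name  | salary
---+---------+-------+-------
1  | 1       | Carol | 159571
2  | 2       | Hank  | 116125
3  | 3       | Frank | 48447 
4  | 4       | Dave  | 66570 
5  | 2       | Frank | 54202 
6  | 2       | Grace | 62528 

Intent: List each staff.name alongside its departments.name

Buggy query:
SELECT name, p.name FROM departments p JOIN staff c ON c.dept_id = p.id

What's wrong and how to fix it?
Bug: 'name' exists in both joined tables, so the database can't tell which one is meant

Fix: Qualify the column with its table alias (c.name)

Corrected query:
SELECT c.name, p.name FROM departments p JOIN staff c ON c.dept_id = p.id

Result:
name  | name       
------+------------
Carol | HR         
Hank  | Engineering
Frank | Legal      
Dave  | Marketing  
Frank | Engineering
Grace | Engineering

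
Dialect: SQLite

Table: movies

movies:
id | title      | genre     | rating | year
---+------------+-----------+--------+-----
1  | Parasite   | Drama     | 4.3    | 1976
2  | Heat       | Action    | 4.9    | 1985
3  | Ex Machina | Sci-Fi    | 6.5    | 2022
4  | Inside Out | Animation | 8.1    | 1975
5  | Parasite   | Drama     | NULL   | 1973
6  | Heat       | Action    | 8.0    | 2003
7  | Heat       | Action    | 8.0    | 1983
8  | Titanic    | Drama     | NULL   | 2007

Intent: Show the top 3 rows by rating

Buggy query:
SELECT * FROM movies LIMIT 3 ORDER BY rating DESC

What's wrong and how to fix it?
Bug: LIMIT must come after ORDER BY

Fix: Swap the clauses: ORDER BY first, then LIMIT

Corrected query:
SELECT * FROM movies ORDER BY rating DESC LIMIT 3

Result:
id | title      | genre     | rating | year
---+------------+-----------+--------+-----
4  | Inside Out | Animation | 8.1    | 1975
6  | Heat       | Action    | 8      | 2003
7  | Heat       | Action    | 8      | 1983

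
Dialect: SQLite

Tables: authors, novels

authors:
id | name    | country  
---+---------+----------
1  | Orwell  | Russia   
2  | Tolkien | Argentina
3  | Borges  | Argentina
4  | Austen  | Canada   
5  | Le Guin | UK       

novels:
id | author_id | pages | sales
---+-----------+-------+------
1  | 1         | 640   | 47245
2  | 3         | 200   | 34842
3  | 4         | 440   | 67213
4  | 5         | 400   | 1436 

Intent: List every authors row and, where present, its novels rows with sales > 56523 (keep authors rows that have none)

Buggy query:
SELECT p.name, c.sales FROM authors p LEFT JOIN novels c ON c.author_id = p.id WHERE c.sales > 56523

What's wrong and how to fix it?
Bug: A WHERE condition on the right-hand table after LEFT JOIN drops unmatched parents

Fix: Move the right-table condition into the ON clause so unmatched parents are kept

Corrected query:
SELECT p.name, c.sales FROM authors p LEFT JOIN novels c ON c.author_id = p.id AND c.sales > 56523

Result:
name    | sales
--------+------
Orwell  | NULL 
Tolkien | NULL 
Borges  | NULL 
Austen  | 67213
Le Guin | NULL 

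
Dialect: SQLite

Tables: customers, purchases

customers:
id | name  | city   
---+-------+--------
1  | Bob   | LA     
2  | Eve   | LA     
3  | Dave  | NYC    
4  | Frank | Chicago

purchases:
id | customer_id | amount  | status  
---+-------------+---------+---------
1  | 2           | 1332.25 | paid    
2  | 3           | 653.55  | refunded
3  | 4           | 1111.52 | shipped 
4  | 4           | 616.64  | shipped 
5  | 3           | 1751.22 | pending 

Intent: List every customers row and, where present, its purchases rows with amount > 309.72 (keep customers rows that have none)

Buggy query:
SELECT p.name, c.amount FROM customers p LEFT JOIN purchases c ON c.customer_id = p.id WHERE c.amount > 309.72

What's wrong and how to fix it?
Bug: A WHERE condition on the right-hand table after LEFT JOIN drops unmatched parents

Fix: Move the right-table condition into the ON clause so unmatched parents are kept

Corrected query:
SELECT p.name, c.amount FROM customers p LEFT JOIN purchases c ON c.customer_id = p.id AND c.amount > 309.72

Result:
name  | amount 
------+--------
Bob   | NULL   
Eve   | 1332.25
Dave  | 653.55 
Dave  | 1751.22
Frank | 616.64 
Frank | 1111.52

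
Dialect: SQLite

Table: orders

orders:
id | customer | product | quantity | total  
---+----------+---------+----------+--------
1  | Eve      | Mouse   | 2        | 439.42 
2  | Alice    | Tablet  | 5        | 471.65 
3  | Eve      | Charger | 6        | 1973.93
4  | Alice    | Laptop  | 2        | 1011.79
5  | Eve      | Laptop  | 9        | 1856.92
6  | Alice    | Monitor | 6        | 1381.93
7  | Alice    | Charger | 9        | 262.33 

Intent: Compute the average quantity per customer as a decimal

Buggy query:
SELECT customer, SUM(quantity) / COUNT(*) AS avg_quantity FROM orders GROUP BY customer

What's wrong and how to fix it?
Bug: SUM(quantity) and COUNT(*) are both integers; the division truncates the fractional part

Fix: Cast one side to REAL so the division keeps the fractional part

Corrected query:
SELECT customer, SUM(quantity) * 1.0 / COUNT(*) AS avg_quantity FROM orders GROUP BY customer

Result:
customer | avg_quantity
---------+-------------
Alice    | 5.5         
Eve      | 5.666667    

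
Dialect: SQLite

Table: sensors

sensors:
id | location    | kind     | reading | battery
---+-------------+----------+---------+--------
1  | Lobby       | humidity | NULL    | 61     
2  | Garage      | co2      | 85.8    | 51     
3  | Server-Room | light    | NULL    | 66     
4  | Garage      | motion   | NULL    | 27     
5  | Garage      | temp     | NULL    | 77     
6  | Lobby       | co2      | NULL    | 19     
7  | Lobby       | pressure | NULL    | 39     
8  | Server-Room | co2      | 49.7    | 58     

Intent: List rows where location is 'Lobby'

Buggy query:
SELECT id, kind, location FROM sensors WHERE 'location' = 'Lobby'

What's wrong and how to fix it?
Bug: Single quotes denote string literals in SQL; the column name is being compared as a constant string

Fix: Remove the quotes around the column name (or use double quotes for an identifier)

Corrected query:
SELECT id, kind, location FROM sensors WHERE location = 'Lobby'

Result:
id | kind     | location
---+----------+---------
1  | humidity | Lobby   
6  | co2      | Lobby   
7  | pressure | Lobby   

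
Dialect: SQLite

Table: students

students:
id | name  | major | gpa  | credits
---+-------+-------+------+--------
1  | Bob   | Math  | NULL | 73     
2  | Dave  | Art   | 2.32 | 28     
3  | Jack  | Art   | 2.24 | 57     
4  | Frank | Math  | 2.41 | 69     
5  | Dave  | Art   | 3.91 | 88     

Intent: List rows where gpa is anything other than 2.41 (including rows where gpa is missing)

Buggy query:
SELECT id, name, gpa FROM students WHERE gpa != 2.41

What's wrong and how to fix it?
Bug: 'gpa != 2.41' is unknown when gpa is NULL, so NULL rows are silently excluded

Fix: Handle NULL separately with IS NULL alongside the inequality

Corrected query:
SELECT id, name, gpa FROM students WHERE gpa != 2.41 OR gpa IS NULL

Result:
id | name | gpa 
---+------+-----
1  | Bob  | NULL
2  | Dave | 2.32
3  | Jack | 2.24
5  | Dave | 3.91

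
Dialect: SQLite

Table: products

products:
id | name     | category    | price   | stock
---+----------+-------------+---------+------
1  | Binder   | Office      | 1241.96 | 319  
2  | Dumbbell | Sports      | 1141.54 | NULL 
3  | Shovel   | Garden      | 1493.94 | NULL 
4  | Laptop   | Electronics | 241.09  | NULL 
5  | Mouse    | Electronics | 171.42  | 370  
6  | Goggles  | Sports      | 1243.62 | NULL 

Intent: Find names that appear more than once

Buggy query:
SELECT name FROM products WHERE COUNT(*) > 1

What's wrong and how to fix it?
Bug: WHERE can't reference COUNT(*); aggregates are computed after WHERE

Fix: Group first, then use HAVING for the count condition

Corrected query:
SELECT name FROM products GROUP BY name HAVING COUNT(*) > 1

Result:
(no rows)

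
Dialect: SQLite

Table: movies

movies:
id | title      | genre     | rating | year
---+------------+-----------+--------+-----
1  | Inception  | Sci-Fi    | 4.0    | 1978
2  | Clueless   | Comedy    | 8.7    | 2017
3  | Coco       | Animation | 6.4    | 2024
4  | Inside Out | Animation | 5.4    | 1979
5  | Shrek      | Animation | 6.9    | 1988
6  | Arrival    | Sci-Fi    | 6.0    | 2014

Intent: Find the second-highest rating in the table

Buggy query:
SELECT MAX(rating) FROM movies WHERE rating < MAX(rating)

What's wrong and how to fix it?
Bug: MAX(rating) on the right of the comparison is an aggregate-in-WHERE error

Fix: Put the inner MAX in a scalar subquery

Corrected query:
SELECT MAX(rating) FROM movies WHERE rating < (SELECT MAX(rating) FROM movies)

Result:
MAX(rating)
-----------
6.9        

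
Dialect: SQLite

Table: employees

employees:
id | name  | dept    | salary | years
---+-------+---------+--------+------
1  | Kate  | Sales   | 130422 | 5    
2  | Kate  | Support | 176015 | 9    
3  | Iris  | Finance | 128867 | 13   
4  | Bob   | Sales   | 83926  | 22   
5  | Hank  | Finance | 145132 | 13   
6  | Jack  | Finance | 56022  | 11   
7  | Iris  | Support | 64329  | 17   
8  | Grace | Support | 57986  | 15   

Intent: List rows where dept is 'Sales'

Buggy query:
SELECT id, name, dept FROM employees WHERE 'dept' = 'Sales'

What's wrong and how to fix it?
Bug: Single quotes denote string literals in SQL; the column name is being compared as a constant string

Fix: Remove the quotes around the column name (or use double quotes for an identifier)

Corrected query:
SELECT id, name, dept FROM employees WHERE dept = 'Sales'

Result:
id | name | dept 
---+------+------
1  | Kate | Sales
4  | Bob  | Sales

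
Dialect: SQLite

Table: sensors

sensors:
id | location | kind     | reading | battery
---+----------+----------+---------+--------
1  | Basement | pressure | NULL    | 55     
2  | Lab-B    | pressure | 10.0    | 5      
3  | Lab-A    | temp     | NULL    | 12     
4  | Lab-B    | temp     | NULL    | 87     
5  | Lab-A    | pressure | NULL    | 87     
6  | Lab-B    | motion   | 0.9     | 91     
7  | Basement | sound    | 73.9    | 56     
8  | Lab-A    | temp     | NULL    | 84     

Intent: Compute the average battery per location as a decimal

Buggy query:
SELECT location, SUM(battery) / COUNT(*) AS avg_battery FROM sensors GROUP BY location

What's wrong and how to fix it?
Bug: Both operands are integers, so '/' performs integer division and truncates

Fix: Multiply by 1.0 (or CAST to REAL) to force floating-point division

Corrected query:
SELECT location, SUM(battery) * 1.0 / COUNT(*) AS avg_battery FROM sensors GROUP BY location

Result:
location | avg_battery
---------+------------
Basement | 55.5       
Lab-A    | 61         
Lab-B    | 61         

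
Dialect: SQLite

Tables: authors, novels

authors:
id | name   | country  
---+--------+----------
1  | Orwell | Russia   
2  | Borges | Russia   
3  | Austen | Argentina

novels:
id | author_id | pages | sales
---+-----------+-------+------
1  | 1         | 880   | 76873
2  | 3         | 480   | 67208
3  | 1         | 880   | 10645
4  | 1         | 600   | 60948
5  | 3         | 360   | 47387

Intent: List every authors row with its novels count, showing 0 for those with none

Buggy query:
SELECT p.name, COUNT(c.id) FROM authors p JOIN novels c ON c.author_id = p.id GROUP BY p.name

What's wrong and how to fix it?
Bug: INNER JOIN drops authors rows that have no matching novels rows

Fix: Use LEFT JOIN so parents without children still appear (COUNT(c.id) gives 0)

Corrected query:
SELECT p.name, COUNT(c.id) FROM authors p LEFT JOIN novels c ON c.author_id = p.id GROUP BY p.name

Result:
name   | COUNT(c.id)
-------+------------
Austen | 2          
Borges | 0          
Orwell | 3          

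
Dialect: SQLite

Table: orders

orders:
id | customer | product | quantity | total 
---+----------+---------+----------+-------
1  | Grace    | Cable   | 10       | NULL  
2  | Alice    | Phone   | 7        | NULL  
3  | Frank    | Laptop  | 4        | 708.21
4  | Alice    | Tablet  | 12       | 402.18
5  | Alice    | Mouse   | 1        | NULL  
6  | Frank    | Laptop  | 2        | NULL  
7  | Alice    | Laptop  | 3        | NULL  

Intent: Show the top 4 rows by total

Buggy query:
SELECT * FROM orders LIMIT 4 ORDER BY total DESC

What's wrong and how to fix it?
Bug: ORDER BY cannot follow LIMIT; LIMIT is the final clause

Fix: Swap the clauses: ORDER BY first, then LIMIT

Corrected query:
SELECT * FROM orders ORDER BY total DESC LIMIT 4

Result:
id | customer | product | quantity | total 
---+----------+---------+----------+-------
3  | Frank    | Laptop  | 4        | 708.21
4  | Alice    | Tablet  | 12       | 402.18
1  | Grace    | Cable   | 10       | NULL  
2  | Alice    | Phone   | 7        | NULL  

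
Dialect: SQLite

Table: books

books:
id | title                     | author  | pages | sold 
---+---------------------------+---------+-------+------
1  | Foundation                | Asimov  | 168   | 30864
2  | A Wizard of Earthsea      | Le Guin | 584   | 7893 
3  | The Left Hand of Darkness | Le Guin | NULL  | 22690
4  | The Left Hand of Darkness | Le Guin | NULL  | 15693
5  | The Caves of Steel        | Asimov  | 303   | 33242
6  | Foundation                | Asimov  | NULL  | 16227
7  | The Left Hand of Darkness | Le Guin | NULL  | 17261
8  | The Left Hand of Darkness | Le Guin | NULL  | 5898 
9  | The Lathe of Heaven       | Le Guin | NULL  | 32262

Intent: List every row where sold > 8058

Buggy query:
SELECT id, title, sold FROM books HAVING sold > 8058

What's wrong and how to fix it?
Bug: HAVING filters the output of aggregation, but this query has no GROUP BY and no aggregate functions, so SQLite rejects it (HAVING clause on a non-aggregate query); the condition here is per row

Fix: Replace HAVING with WHERE since the condition applies to individual rows

Corrected query:
SELECT id, title, sold FROM books WHERE sold > 8058

Result:
id | title                     | sold 
---+---------------------------+------
1  | Foundation                | 30864
3  | The Left Hand of Darkness | 22690
4  | The Left Hand of Darkness | 15693
5  | The Caves of Steel        | 33242
6  | Foundation                | 16227
7  | The Left Hand of Darkness | 17261
9  | The Lathe of Heaven       | 32262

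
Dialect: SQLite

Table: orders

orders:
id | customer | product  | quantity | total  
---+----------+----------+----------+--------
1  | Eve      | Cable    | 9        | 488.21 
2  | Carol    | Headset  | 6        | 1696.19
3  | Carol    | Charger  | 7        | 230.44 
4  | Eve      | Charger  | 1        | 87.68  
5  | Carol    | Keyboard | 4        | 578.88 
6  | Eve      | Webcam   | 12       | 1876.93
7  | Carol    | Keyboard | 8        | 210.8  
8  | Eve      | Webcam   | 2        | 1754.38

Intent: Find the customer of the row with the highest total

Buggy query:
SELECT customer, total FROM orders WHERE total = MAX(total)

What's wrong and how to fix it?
Bug: MAX(total) is an aggregate and cannot be used directly in WHERE

Fix: Wrap MAX in a scalar subquery so WHERE compares against a single value

Corrected query:
SELECT customer, total FROM orders WHERE total = (SELECT MAX(total) FROM orders)

Result:
customer | total  
---------+--------
Eve      | 1876.93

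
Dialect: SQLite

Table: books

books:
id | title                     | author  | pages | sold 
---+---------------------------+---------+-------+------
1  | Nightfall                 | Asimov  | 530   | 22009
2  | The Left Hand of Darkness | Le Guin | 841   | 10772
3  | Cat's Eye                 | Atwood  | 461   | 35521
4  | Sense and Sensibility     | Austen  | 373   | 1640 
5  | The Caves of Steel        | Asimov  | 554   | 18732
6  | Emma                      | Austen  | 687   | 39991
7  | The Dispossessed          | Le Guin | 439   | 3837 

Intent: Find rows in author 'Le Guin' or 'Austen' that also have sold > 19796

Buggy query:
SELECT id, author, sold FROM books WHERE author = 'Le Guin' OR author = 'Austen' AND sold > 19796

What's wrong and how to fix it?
Bug: AND binds tighter than OR, so this parses as author = 'Le Guin' OR (author = 'Austen' AND sold > 19796)

Fix: Group the OR with parentheses (or use IN), then AND the threshold

Corrected query:
SELECT id, author, sold FROM books WHERE (author = 'Le Guin' OR author = 'Austen') AND sold > 19796

Result:
id | author | sold 
---+--------+------
6  | Austen | 39991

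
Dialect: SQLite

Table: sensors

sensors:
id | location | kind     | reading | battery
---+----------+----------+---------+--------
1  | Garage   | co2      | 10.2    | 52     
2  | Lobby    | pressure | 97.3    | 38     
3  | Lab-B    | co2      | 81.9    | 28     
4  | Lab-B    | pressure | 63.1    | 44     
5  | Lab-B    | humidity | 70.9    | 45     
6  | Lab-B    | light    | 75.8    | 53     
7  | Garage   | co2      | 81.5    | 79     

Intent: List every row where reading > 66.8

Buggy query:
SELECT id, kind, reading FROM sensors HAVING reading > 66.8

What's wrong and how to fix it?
Bug: This is a non-aggregate query (no GROUP BY, no aggregates), so in SQLite the HAVING clause is invalid here; a row-level condition belongs in WHERE

Fix: Use WHERE for row-level filtering

Corrected query:
SELECT id, kind, reading FROM sensors WHERE reading > 66.8

Result:
id | kind     | reading
---+----------+--------
2  | pressure | 97.3   
3  | co2      | 81.9   
5  | humidity | 70.9   
6  | light    | 75.8   
7  | co2      | 81.5   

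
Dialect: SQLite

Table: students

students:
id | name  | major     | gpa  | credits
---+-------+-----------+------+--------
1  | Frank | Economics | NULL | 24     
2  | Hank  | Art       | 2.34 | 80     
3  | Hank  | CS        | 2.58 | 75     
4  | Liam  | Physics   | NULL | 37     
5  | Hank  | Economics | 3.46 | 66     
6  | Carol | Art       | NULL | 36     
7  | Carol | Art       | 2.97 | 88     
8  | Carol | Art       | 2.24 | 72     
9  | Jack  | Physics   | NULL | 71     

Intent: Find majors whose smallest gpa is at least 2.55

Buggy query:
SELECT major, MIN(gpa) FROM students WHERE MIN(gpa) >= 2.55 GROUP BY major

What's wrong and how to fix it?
Bug: MIN() in WHERE is a misuse of aggregate

Fix: Replace WHERE with HAVING after the GROUP BY

Corrected query:
SELECT major, MIN(gpa) FROM students GROUP BY major HAVING MIN(gpa) >= 2.55

Result:
major     | MIN(gpa)
----------+---------
CS        | 2.58    
Economics | 3.46    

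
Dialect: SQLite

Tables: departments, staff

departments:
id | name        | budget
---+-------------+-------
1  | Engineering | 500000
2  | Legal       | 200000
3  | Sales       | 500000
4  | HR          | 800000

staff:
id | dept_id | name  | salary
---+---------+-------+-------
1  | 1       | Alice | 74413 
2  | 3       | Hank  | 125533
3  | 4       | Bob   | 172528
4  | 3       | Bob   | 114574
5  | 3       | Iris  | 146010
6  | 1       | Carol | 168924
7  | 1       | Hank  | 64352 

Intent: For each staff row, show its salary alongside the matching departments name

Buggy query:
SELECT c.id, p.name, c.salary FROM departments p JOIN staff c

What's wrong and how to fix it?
Bug: Missing join condition: each staff row is matched to all departments rows instead of just its own

Fix: Specify the join condition linking the foreign key to the parent id

Corrected query:
SELECT c.id, p.name, c.salary FROM departments p JOIN staff c ON c.dept_id = p.id

Result:
id | name        | salary
---+-------------+-------
1  | Engineering | 74413 
2  | Sales       | 125533
3  | HR          | 172528
4  | Sales       | 114574
5  | Sales       | 146010
6  | Engineering | 168924
7  | Engineering | 64352 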